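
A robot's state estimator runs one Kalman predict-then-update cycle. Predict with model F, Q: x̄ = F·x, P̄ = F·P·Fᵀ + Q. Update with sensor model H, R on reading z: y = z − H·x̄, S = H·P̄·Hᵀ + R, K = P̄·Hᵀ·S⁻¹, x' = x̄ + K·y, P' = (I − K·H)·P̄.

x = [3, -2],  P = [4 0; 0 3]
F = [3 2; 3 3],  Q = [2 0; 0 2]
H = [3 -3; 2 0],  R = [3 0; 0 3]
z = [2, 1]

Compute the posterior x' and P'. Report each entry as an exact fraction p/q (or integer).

x̄ = F·x = [5, 3]
P̄ = F·P·Fᵀ + Q = [50 54; 54 65]
y = z − H·x̄ = [-4, -9]
S = H·P̄·Hᵀ + R = [66 -24; -24 203]
K = P̄·Hᵀ·S⁻¹ = [-6/2137 1052/2137; -1369/4274 1056/2137]
x' = x̄ + K·y = [1241/2137, -355/2137]
P' = (I − K·H)·P̄ = [1578/2137 1584/2137; 1584/2137 4537/4274]

x' = [1241/2137, -355/2137]
P' = [1578/2137 1584/2137; 1584/2137 4537/4274]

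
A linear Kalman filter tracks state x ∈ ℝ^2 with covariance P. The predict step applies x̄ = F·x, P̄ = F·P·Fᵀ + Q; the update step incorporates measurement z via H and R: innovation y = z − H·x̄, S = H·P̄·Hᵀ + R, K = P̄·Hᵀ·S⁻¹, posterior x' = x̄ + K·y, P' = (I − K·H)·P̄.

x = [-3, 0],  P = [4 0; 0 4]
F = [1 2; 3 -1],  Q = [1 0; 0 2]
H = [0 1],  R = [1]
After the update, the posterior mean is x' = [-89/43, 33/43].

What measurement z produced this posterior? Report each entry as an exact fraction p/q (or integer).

z = [1]

x̄ = F·x = [-3, -9]
P̄ = F·P·Fᵀ + Q = [21 4; 4 42]
S = H·P̄·Hᵀ + R = [43]
K = P̄·Hᵀ·S⁻¹ = [4/43; 42/43]
x' − x̄ = [40/43, 420/43] = K·y
y = (KᵀK)⁻¹·Kᵀ·(x' − x̄) = [10]
z = y + H·x̄ = [10] + [-9] = [1]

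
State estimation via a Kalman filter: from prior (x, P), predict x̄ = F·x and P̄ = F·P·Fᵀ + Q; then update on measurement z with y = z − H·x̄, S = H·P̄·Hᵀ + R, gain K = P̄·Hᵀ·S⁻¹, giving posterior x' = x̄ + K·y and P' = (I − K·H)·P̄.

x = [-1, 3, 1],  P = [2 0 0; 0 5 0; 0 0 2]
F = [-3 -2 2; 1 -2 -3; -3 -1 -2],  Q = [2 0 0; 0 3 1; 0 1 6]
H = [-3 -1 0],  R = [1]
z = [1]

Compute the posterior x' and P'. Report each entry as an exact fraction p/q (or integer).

x' = [158/61, -1073/122, -13/122]
P' = [527/122 -3089/244 -741/244; -3089/244 18583/488 4523/488; -741/244 4523/488 12127/488]

x̄ = F·x = [-1, -10, -2]
P̄ = F·P·Fᵀ + Q = [48 2 20; 2 43 17; 20 17 37]
y = z − H·x̄ = [-12]
S = H·P̄·Hᵀ + R = [488]
K = P̄·Hᵀ·S⁻¹ = [-73/244; -49/488; -77/488]
x' = x̄ + K·y = [158/61, -1073/122, -13/122]
P' = (I − K·H)·P̄ = [527/122 -3089/244 -741/244; -3089/244 18583/488 4523/488; -741/244 4523/488 12127/488]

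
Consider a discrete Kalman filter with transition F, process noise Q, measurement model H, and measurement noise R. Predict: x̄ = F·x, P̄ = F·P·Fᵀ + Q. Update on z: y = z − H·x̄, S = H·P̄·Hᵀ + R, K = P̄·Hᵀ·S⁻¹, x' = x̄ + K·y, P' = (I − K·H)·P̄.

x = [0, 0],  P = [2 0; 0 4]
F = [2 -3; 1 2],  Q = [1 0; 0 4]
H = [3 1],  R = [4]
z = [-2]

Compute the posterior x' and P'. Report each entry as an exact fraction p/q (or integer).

x' = [-230/311, 76/311]
P' = [770/311 -1850/311; -1850/311 5398/311]

x̄ = F·x = [0, 0]
P̄ = F·P·Fᵀ + Q = [45 -20; -20 22]
y = z − H·x̄ = [-2]
S = H·P̄·Hᵀ + R = [311]
K = P̄·Hᵀ·S⁻¹ = [115/311; -38/311]
x' = x̄ + K·y = [-230/311, 76/311]
P' = (I − K·H)·P̄ = [770/311 -1850/311; -1850/311 5398/311]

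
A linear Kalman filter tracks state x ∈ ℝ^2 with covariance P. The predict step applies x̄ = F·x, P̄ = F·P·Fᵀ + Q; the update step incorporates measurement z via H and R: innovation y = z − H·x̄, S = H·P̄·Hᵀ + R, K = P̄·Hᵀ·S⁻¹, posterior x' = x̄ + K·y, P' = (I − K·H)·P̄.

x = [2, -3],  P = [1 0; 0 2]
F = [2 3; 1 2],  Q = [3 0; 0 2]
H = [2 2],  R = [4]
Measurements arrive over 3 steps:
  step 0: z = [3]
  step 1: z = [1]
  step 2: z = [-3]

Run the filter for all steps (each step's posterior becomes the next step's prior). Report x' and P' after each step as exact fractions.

step 0: x̄ = F·x = [-5, -4]
step 0: P̄ = F·P·Fᵀ + Q = [25 14; 14 11]
step 0: y = z − H·x̄ = [21]
step 0: S = H·P̄·Hᵀ + R = [260]
step 0: K = P̄·Hᵀ·S⁻¹ = [3/10; 5/26]
step 0: x' = x̄ + K·y = [13/10, 1/26]
step 0: P' = (I − K·H)·P̄ = [8/5 -1; -1 18/13]
step 1: x̄ = F·x = [353/130, 179/130]
step 1: P̄ = F·P·Fᵀ + Q = [641/65 293/65; 293/65 334/65]
step 1: y = z − H·x̄ = [-467/65]
step 1: S = H·P̄·Hᵀ + R = [6504/65]
step 1: K = P̄·Hᵀ·S⁻¹ = [467/1626; 209/1084]
step 1: x' = x̄ + K·y = [530/813, -9/1084]
step 1: P' = (I − K·H)·P̄ = [1307/813 -280/271; -280/271 769/542]
step 2: x̄ = F·x = [4159/3252, 1033/1626]
step 2: P̄ = F·P·Fᵀ + Q = [15937/1626 3655/813; 3655/813 4187/813]
step 2: y = z − H·x̄ = [-3701/542]
step 2: S = H·P̄·Hᵀ + R = [27038/271]
step 2: K = P̄·Hᵀ·S⁻¹ = [7749/27038; 2614/13519]
step 2: x' = x̄ + K·y = [-55003/81114, -55565/81114]
step 2: P' = (I − K·H)·P̄ = [65150/40557 -41903/40557; -41903/40557 57587/40557]

step 0: x' = [13/10, 1/26], P' = [8/5 -1; -1 18/13]
step 1: x' = [530/813, -9/1084], P' = [1307/813 -280/271; -280/271 769/542]
step 2: x' = [-55003/81114, -55565/81114], P' = [65150/40557 -41903/40557; -41903/40557 57587/40557]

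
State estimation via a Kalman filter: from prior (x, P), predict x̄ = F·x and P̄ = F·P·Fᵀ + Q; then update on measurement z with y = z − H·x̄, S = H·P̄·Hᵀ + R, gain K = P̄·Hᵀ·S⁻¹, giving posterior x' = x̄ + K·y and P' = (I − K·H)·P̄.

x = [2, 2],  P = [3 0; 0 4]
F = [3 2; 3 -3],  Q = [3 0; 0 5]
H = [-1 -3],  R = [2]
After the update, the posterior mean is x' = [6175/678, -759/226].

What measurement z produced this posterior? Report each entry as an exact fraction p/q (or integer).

x̄ = F·x = [10, 0]
P̄ = F·P·Fᵀ + Q = [46 3; 3 68]
S = H·P̄·Hᵀ + R = [678]
K = P̄·Hᵀ·S⁻¹ = [-55/678; -69/226]
x' − x̄ = [-605/678, -759/226] = K·y
y = (KᵀK)⁻¹·Kᵀ·(x' − x̄) = [11]
z = y + H·x̄ = [11] + [-10] = [1]

z = [1]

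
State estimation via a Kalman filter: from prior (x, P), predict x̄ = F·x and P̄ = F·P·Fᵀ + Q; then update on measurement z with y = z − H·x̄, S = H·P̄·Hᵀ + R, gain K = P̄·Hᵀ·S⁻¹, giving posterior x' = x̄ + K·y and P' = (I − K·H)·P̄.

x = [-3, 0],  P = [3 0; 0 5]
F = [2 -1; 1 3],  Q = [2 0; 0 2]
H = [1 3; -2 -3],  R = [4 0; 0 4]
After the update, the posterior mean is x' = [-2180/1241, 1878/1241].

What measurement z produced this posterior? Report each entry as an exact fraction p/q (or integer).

z = [2, -2]

x̄ = F·x = [-6, -3]
P̄ = F·P·Fᵀ + Q = [19 -9; -9 50]
S = H·P̄·Hᵀ + R = [419 -407; -407 422]
K = P̄·Hᵀ·S⁻¹ = [-7853/11169 -7865/11169; 642/1241 231/1241]
x' − x̄ = [5266/1241, 5601/1241] = K·y
y = (KᵀK)⁻¹·Kᵀ·(x' − x̄) = [17, -23]
z = y + H·x̄ = [17, -23] + [-15, 21] = [2, -2]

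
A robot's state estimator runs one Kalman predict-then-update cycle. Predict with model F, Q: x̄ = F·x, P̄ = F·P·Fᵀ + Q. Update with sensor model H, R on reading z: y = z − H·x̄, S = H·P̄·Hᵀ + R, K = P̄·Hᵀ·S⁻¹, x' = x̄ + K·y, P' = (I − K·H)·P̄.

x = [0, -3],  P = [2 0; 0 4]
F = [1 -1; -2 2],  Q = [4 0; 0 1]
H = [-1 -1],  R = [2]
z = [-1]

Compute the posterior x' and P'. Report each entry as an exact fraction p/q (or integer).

x' = [31/13, -2]
P' = [126/13 -10; -10 12]

x̄ = F·x = [3, -6]
P̄ = F·P·Fᵀ + Q = [10 -12; -12 25]
y = z − H·x̄ = [-4]
S = H·P̄·Hᵀ + R = [13]
K = P̄·Hᵀ·S⁻¹ = [2/13; -1]
x' = x̄ + K·y = [31/13, -2]
P' = (I − K·H)·P̄ = [126/13 -10; -10 12]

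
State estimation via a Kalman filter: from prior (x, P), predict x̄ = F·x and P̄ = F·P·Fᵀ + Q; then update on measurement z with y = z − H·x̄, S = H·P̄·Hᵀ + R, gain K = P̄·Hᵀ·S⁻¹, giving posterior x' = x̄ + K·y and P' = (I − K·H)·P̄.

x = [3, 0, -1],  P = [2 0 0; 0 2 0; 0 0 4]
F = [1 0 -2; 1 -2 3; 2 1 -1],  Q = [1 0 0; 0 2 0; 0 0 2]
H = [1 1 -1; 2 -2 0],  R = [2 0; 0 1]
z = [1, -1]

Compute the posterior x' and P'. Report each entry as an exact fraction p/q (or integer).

x̄ = F·x = [5, 0, 7]
P̄ = F·P·Fᵀ + Q = [19 -22 12; -22 48 -12; 12 -12 16]
y = z − H·x̄ = [3, -11]
S = H·P̄·Hᵀ + R = [41 -106; -106 445]
K = P̄·Hᵀ·S⁻¹ = [2017/7009 1772/7009; 2070/7009 -1712/7009; -2032/7009 272/7009]
x' = x̄ + K·y = [21604/7009, 25042/7009, 39975/7009]
P' = (I − K·H)·P̄ = [18122/7009 17236/7009 31324/7009; 17236/7009 18092/7009 31188/7009; 31324/7009 31188/7009 66576/7009]

x' = [21604/7009, 25042/7009, 39975/7009]
P' = [18122/7009 17236/7009 31324/7009; 17236/7009 18092/7009 31188/7009; 31324/7009 31188/7009 66576/7009]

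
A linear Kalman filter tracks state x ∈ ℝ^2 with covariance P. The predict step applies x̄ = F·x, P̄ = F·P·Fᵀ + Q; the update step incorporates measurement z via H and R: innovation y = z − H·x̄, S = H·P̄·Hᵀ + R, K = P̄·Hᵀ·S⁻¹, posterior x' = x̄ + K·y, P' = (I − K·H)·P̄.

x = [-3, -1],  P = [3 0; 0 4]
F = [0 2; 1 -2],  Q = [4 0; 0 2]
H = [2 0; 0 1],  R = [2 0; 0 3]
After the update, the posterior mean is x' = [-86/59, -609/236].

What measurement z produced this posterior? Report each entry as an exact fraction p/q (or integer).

x̄ = F·x = [-2, -1]
P̄ = F·P·Fᵀ + Q = [20 -16; -16 21]
S = H·P̄·Hᵀ + R = [82 -32; -32 24]
K = P̄·Hᵀ·S⁻¹ = [28/59 -2/59; -6/59 349/472]
x' − x̄ = [32/59, -373/236] = K·y
y = (KᵀK)⁻¹·Kᵀ·(x' − x̄) = [1, -2]
z = y + H·x̄ = [1, -2] + [-4, -1] = [-3, -3]

z = [-3, -3]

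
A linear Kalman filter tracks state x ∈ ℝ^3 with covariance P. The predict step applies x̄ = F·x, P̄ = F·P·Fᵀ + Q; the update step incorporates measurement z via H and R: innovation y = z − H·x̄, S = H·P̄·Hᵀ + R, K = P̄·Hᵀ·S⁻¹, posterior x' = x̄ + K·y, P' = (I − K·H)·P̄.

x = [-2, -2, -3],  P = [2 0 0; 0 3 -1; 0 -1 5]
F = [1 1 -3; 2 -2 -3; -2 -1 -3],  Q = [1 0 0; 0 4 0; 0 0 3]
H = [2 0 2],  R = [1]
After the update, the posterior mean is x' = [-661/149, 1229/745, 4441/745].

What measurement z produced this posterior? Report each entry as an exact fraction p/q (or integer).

x̄ = F·x = [5, 9, 15]
P̄ = F·P·Fᵀ + Q = [57 40 38; 40 57 34; 38 34 53]
S = H·P̄·Hᵀ + R = [745]
K = P̄·Hᵀ·S⁻¹ = [38/149; 148/745; 182/745]
x' − x̄ = [-1406/149, -5476/745, -6734/745] = K·y
y = (KᵀK)⁻¹·Kᵀ·(x' − x̄) = [-37]
z = y + H·x̄ = [-37] + [40] = [3]

z = [3]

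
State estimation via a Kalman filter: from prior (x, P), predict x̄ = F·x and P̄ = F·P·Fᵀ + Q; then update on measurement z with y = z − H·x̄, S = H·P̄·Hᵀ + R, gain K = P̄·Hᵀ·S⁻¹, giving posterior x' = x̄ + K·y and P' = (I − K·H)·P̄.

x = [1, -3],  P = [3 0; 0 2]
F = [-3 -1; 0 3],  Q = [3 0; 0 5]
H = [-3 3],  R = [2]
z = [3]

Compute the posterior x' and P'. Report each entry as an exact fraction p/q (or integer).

x̄ = F·x = [0, -9]
P̄ = F·P·Fᵀ + Q = [32 -6; -6 23]
y = z − H·x̄ = [30]
S = H·P̄·Hᵀ + R = [605]
K = P̄·Hᵀ·S⁻¹ = [-114/605; 87/605]
x' = x̄ + K·y = [-684/121, -567/121]
P' = (I − K·H)·P̄ = [6364/605 6288/605; 6288/605 6346/605]

x' = [-684/121, -567/121]
P' = [6364/605 6288/605; 6288/605 6346/605]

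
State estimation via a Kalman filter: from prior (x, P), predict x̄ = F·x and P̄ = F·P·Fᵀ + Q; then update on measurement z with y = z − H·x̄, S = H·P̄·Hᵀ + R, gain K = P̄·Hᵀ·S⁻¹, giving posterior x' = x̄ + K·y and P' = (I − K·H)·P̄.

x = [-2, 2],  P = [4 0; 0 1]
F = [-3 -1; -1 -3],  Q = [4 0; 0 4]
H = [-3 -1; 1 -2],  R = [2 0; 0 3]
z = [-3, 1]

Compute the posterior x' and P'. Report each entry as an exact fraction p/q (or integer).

x' = [6736/6165, -332/1233]
P' = [2719/12330 -227/2466; -227/2466 1379/2466]

x̄ = F·x = [4, -4]
P̄ = F·P·Fᵀ + Q = [41 15; 15 17]
y = z − H·x̄ = [5, -11]
S = H·P̄·Hᵀ + R = [478 -14; -14 52]
K = P̄·Hᵀ·S⁻¹ = [-3511/12330 1663/12330; -349/2466 -995/2466]
x' = x̄ + K·y = [6736/6165, -332/1233]
P' = (I − K·H)·P̄ = [2719/12330 -227/2466; -227/2466 1379/2466]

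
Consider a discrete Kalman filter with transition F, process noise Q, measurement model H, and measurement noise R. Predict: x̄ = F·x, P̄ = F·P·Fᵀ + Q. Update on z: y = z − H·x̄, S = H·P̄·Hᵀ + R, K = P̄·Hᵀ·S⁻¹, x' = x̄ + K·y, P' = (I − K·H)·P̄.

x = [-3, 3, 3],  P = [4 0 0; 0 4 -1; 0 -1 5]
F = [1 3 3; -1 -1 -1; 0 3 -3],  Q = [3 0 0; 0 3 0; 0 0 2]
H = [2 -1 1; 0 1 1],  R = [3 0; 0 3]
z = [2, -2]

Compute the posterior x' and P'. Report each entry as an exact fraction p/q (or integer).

x' = [204587/56183, 84859/56183, -200360/56183]
P' = [186458/56183 128771/56183 -184175/56183; 128771/56183 153968/56183 -127235/56183; -184175/56183 -127235/56183 264947/56183]

x̄ = F·x = [15, -3, 0]
P̄ = F·P·Fᵀ + Q = [70 -25 -9; -25 14 3; -9 3 101]
y = z − H·x̄ = [-31, 1]
S = H·P̄·Hᵀ + R = [456 19; 19 124]
K = P̄·Hᵀ·S⁻¹ = [19990/56183 -972/2957; -7887/56183 469/2957; 7944/56183 2416/2957]
x' = x̄ + K·y = [204587/56183, 84859/56183, -200360/56183]
P' = (I − K·H)·P̄ = [186458/56183 128771/56183 -184175/56183; 128771/56183 153968/56183 -127235/56183; -184175/56183 -127235/56183 264947/56183]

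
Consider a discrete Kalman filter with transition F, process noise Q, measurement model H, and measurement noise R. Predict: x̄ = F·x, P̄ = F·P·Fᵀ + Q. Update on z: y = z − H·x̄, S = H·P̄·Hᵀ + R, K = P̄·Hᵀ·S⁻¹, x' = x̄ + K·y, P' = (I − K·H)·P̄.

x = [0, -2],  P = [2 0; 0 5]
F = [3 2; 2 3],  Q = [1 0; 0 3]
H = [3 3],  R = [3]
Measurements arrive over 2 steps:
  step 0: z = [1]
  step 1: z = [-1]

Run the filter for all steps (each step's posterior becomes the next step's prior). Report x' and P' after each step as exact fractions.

step 0: x' = [359/538, -95/269], P' = [1299/538 -609/269; -609/269 658/269]
step 1: x' = [1549/2917, -2375/2917], P' = [67542/20419 -64809/20419; -64809/20419 68703/20419]

step 0: x̄ = F·x = [-4, -6]
step 0: P̄ = F·P·Fᵀ + Q = [39 42; 42 56]
step 0: y = z − H·x̄ = [31]
step 0: S = H·P̄·Hᵀ + R = [1614]
step 0: K = P̄·Hᵀ·S⁻¹ = [81/538; 49/269]
step 0: x' = x̄ + K·y = [359/538, -95/269]
step 0: P' = (I − K·H)·P̄ = [1299/538 -609/269; -609/269 658/269]
step 1: x̄ = F·x = [697/538, 74/269]
step 1: P̄ = F·P·Fᵀ + Q = [2877/538 -72/269; -72/269 2019/269]
step 1: y = z − H·x̄ = [-3073/538]
step 1: S = H·P̄·Hᵀ + R = [61257/538]
step 1: K = P̄·Hᵀ·S⁻¹ = [2733/20419; 3894/20419]
step 1: x' = x̄ + K·y = [1549/2917, -2375/2917]
step 1: P' = (I − K·H)·P̄ = [67542/20419 -64809/20419; -64809/20419 68703/20419]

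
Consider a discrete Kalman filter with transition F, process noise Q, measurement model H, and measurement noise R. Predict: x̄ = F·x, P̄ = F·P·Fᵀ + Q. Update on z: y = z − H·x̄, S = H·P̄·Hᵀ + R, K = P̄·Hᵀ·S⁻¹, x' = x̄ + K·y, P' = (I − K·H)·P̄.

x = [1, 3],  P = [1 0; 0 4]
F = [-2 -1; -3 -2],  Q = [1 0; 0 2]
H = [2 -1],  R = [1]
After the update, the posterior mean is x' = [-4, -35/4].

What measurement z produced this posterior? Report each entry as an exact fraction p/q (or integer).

x̄ = F·x = [-5, -9]
P̄ = F·P·Fᵀ + Q = [9 14; 14 27]
S = H·P̄·Hᵀ + R = [8]
K = P̄·Hᵀ·S⁻¹ = [1/2; 1/8]
x' − x̄ = [1, 1/4] = K·y
y = (KᵀK)⁻¹·Kᵀ·(x' − x̄) = [2]
z = y + H·x̄ = [2] + [-1] = [1]

z = [1]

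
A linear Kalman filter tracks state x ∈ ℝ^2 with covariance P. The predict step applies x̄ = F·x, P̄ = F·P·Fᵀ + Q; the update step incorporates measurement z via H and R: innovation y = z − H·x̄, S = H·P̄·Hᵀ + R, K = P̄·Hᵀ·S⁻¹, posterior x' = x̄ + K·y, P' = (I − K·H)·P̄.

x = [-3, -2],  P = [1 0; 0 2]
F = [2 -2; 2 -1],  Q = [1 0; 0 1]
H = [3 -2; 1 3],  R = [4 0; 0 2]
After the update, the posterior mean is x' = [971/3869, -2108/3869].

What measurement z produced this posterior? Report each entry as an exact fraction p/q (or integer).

z = [1, -1]

x̄ = F·x = [-2, -4]
P̄ = F·P·Fᵀ + Q = [13 8; 8 7]
S = H·P̄·Hᵀ + R = [53 53; 53 126]
K = P̄·Hᵀ·S⁻¹ = [937/3869 14/73; -277/3869 19/73]
x' − x̄ = [8709/3869, 13368/3869] = K·y
y = (KᵀK)⁻¹·Kᵀ·(x' − x̄) = [-1, 13]
z = y + H·x̄ = [-1, 13] + [2, -14] = [1, -1]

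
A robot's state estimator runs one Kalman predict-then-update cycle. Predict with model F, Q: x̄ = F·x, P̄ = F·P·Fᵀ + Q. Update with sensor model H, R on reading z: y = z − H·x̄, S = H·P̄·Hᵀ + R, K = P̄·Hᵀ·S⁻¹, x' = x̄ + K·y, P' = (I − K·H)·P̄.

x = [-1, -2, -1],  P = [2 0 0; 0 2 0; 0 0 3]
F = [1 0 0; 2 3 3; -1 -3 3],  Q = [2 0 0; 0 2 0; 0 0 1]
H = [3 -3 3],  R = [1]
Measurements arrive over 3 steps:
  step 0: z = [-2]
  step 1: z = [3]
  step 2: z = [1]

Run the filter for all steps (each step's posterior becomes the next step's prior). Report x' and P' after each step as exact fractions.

step 0: x' = [-251/383, -1177/383, -1174/383], P' = [1514/383 1118/383 -397/383; 1118/383 11543/383 10402/383; -397/383 10402/383 21639/766]
step 1: x' = [-571432/2026771, -4579454/2026771, -3955321/4053542], P' = [11120010/2026771 -16749703/2026771 -27874198/2026771; -16749703/2026771 138742617/4053542 171822449/4053542; -27874198/2026771 171822449/4053542 113805296/2026771]
step 2: x' = [-3917484751/4837979983, 23988616144/4837979983, 118102987555/19351919932], P' = [28698402596/4837979983 -49458392049/4837979983 -78136216710/4837979983; -49458392049/4837979983 405885212557/9675959966 251807278494/4837979983; -78136216710/4837979983 251807278494/4837979983 1319466777871/19351919932]

step 0: x̄ = F·x = [-1, -11, 4]
step 0: P̄ = F·P·Fᵀ + Q = [4 4 -2; 4 55 5; -2 5 48]
step 0: y = z − H·x̄ = [-44]
step 0: S = H·P̄·Hᵀ + R = [766]
step 0: K = P̄·Hᵀ·S⁻¹ = [-3/383; -69/383; 123/766]
step 0: x' = x̄ + K·y = [-251/383, -1177/383, -1174/383]
step 0: P' = (I − K·H)·P̄ = [1514/383 1118/383 -397/383; 1118/383 11543/383 10402/383; -397/383 10402/383 21639/766]
step 1: x̄ = F·x = [-251/383, -7555/383, 260/383]
step 1: P̄ = F·P·Fᵀ + Q = [2280/383 5191/383 -6059/383; 5191/383 807945/766 -41585/766; -6059/383 -41585/766 50027/766]
step 1: y = z − H·x̄ = [-21543/383]
step 1: S = H·P̄·Hᵀ + R = [4053542/383]
step 1: K = P̄·Hᵀ·S⁻¹ = [-13455/2026771; -629361/2026771; 119241/4053542]
step 1: x' = x̄ + K·y = [-571432/2026771, -4579454/2026771, -3955321/4053542]
step 1: P' = (I − K·H)·P̄ = [11120010/2026771 -16749703/2026771 -27874198/2026771; -16749703/2026771 138742617/4053542 171822449/4053542; -27874198/2026771 171822449/4053542 113805296/2026771]
step 2: x̄ = F·x = [-571432/2026771, -41628415/4053542, 16753625/4053542]
step 2: P̄ = F·P·Fᵀ + Q = [15173552/2026771 -111631683/2026771 -44493495/2026771; -111631683/2026771 5416076503/4053542 889581201/4053542; -44493495/2026771 889581201/4053542 364162301/4053542]
step 2: y = z − H·x̄ = [-83831993/2026771]
step 2: S = H·P̄·Hᵀ + R = [19351919932/2026771]
step 2: K = P̄·Hᵀ·S⁻¹ = [61733805/4837979983; -3562319001/9675959966; -921608835/19351919932]
step 2: x' = x̄ + K·y = [-3917484751/4837979983, 23988616144/4837979983, 118102987555/19351919932]
step 2: P' = (I − K·H)·P̄ = [28698402596/4837979983 -49458392049/4837979983 -78136216710/4837979983; -49458392049/4837979983 405885212557/9675959966 251807278494/4837979983; -78136216710/4837979983 251807278494/4837979983 1319466777871/19351919932]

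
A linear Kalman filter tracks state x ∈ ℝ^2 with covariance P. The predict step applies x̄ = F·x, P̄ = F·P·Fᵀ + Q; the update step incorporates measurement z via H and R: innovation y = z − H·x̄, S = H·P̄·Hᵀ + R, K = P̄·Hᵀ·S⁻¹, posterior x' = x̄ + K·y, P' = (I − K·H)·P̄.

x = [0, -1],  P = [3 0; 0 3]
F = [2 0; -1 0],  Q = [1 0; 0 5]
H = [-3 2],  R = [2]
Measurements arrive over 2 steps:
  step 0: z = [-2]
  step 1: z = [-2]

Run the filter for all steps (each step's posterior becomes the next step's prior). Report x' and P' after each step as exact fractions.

step 0: x' = [102/223, -68/223], P' = [298/223 396/223; 396/223 628/223]
step 1: x' = [2950/5197, -846/5197], P' = [32322/25985 43046/25985; 43046/25985 69183/25985]

step 0: x̄ = F·x = [0, 0]
step 0: P̄ = F·P·Fᵀ + Q = [13 -6; -6 8]
step 0: y = z − H·x̄ = [-2]
step 0: S = H·P̄·Hᵀ + R = [223]
step 0: K = P̄·Hᵀ·S⁻¹ = [-51/223; 34/223]
step 0: x' = x̄ + K·y = [102/223, -68/223]
step 0: P' = (I − K·H)·P̄ = [298/223 396/223; 396/223 628/223]
step 1: x̄ = F·x = [204/223, -102/223]
step 1: P̄ = F·P·Fᵀ + Q = [1415/223 -596/223; -596/223 1413/223]
step 1: y = z − H·x̄ = [370/223]
step 1: S = H·P̄·Hᵀ + R = [25985/223]
step 1: K = P̄·Hᵀ·S⁻¹ = [-5437/25985; 4614/25985]
step 1: x' = x̄ + K·y = [2950/5197, -846/5197]
step 1: P' = (I − K·H)·P̄ = [32322/25985 43046/25985; 43046/25985 69183/25985]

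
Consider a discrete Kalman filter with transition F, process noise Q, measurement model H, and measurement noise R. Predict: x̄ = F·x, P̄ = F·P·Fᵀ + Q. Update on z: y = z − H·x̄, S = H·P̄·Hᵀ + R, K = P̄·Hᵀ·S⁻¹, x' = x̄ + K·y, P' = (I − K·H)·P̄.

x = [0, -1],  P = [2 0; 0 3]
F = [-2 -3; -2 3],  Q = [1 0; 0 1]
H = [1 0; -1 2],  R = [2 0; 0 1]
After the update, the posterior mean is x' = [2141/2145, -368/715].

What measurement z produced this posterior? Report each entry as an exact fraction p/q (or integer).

z = [1, -2]

x̄ = F·x = [3, -3]
P̄ = F·P·Fᵀ + Q = [36 -19; -19 36]
S = H·P̄·Hᵀ + R = [38 -74; -74 257]
K = P̄·Hᵀ·S⁻¹ = [1888/2145 -74/2145; 617/1430 342/715]
x' − x̄ = [-4294/2145, 1777/715] = K·y
y = (KᵀK)⁻¹·Kᵀ·(x' − x̄) = [-2, 7]
z = y + H·x̄ = [-2, 7] + [3, -9] = [1, -2]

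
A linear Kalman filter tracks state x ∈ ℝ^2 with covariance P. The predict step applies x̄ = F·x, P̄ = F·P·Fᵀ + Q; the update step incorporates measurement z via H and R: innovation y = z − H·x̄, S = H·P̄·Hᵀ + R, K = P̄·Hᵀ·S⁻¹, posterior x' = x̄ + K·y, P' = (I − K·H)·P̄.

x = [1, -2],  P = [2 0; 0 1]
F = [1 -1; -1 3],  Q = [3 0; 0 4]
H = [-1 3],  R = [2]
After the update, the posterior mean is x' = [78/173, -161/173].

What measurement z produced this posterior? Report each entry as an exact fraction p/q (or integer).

z = [-3]

x̄ = F·x = [3, -7]
P̄ = F·P·Fᵀ + Q = [6 -5; -5 15]
S = H·P̄·Hᵀ + R = [173]
K = P̄·Hᵀ·S⁻¹ = [-21/173; 50/173]
x' − x̄ = [-441/173, 1050/173] = K·y
y = (KᵀK)⁻¹·Kᵀ·(x' − x̄) = [21]
z = y + H·x̄ = [21] + [-24] = [-3]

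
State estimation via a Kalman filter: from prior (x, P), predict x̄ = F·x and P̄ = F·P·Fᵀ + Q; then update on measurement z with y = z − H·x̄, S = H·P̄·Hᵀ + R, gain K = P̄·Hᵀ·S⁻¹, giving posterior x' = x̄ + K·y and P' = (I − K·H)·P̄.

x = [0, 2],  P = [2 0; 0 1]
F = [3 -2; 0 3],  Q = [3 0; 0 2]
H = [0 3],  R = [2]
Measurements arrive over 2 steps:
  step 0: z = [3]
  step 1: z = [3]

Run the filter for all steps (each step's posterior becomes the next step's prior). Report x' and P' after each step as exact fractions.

step 0: x' = [-134/101, 111/101], P' = [2201/101 -12/101; -12/101 22/101]
step 1: x' = [-9264/1901, 2133/1901], P' = [380344/1901 -240/1901; -240/1901 400/1901]

step 0: x̄ = F·x = [-4, 6]
step 0: P̄ = F·P·Fᵀ + Q = [25 -6; -6 11]
step 0: y = z − H·x̄ = [-15]
step 0: S = H·P̄·Hᵀ + R = [101]
step 0: K = P̄·Hᵀ·S⁻¹ = [-18/101; 33/101]
step 0: x' = x̄ + K·y = [-134/101, 111/101]
step 0: P' = (I − K·H)·P̄ = [2201/101 -12/101; -12/101 22/101]
step 1: x̄ = F·x = [-624/101, 333/101]
step 1: P̄ = F·P·Fᵀ + Q = [20344/101 -240/101; -240/101 400/101]
step 1: y = z − H·x̄ = [-696/101]
step 1: S = H·P̄·Hᵀ + R = [3802/101]
step 1: K = P̄·Hᵀ·S⁻¹ = [-360/1901; 600/1901]
step 1: x' = x̄ + K·y = [-9264/1901, 2133/1901]
step 1: P' = (I − K·H)·P̄ = [380344/1901 -240/1901; -240/1901 400/1901]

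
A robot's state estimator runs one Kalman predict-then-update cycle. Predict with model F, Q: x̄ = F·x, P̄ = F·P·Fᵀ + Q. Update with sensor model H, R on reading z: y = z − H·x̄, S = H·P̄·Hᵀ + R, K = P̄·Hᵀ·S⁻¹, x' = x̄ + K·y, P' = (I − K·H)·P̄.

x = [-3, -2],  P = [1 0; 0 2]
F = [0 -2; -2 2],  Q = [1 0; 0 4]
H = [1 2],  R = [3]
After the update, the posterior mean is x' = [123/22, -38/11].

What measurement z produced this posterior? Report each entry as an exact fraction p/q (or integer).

z = [-2]

x̄ = F·x = [4, 2]
P̄ = F·P·Fᵀ + Q = [9 -8; -8 16]
S = H·P̄·Hᵀ + R = [44]
K = P̄·Hᵀ·S⁻¹ = [-7/44; 6/11]
x' − x̄ = [35/22, -60/11] = K·y
y = (KᵀK)⁻¹·Kᵀ·(x' − x̄) = [-10]
z = y + H·x̄ = [-10] + [8] = [-2]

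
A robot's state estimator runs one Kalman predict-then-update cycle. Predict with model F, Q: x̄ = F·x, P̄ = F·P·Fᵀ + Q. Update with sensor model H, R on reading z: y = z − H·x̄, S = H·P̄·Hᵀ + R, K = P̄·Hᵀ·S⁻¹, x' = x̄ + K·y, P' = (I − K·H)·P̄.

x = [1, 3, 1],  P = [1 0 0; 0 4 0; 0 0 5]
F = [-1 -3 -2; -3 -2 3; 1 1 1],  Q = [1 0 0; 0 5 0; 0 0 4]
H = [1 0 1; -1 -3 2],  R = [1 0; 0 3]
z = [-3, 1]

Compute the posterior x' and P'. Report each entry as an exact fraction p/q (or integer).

x̄ = F·x = [-12, -6, 5]
P̄ = F·P·Fᵀ + Q = [58 -3 -23; -3 75 4; -23 4 14]
y = z − H·x̄ = [4, -39]
S = H·P̄·Hᵀ + R = [27 -56; -56 818]
K = P̄·Hᵀ·S⁻¹ = [2331/1895 -121/3790; -5583/9475 -2861/9475; -2589/9475 549/18950]
x' = x̄ + K·y = [-22113/3790, 32397/9475, 52627/18950]
P' = (I − K·H)·P̄ = [9031/758 -20963/1895 -40493/3790; -20963/1895 103954/9475 99232/9475; -40493/3790 99232/9475 197287/18950]

x' = [-22113/3790, 32397/9475, 52627/18950]
P' = [9031/758 -20963/1895 -40493/3790; -20963/1895 103954/9475 99232/9475; -40493/3790 99232/9475 197287/18950]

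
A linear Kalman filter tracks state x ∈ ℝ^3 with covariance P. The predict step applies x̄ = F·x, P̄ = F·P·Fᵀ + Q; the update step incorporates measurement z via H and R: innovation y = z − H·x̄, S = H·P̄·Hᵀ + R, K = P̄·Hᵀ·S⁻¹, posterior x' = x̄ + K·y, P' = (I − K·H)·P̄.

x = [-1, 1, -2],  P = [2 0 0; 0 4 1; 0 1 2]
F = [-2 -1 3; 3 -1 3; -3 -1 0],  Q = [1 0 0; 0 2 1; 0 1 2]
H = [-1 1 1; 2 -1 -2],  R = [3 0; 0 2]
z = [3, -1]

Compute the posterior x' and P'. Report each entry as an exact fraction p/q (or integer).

x̄ = F·x = [-5, -10, 2]
P̄ = F·P·Fᵀ + Q = [25 4 13; 4 36 -16; 13 -16 24]
y = z − H·x̄ = [6, 3]
S = H·P̄·Hᵀ + R = [22 -22; -22 50]
K = P̄·Hᵀ·S⁻¹ = [5/77 3/7; 111/77 5/7; -191/308 -11/28]
x' = x̄ + K·y = [-256/77, 61/77, -893/308]
P' = (I − K·H)·P̄ = [1305/77 96/77 1224/77; 96/77 776/77 -347/77; 1224/77 -347/77 5711/308]

x' = [-256/77, 61/77, -893/308]
P' = [1305/77 96/77 1224/77; 96/77 776/77 -347/77; 1224/77 -347/77 5711/308]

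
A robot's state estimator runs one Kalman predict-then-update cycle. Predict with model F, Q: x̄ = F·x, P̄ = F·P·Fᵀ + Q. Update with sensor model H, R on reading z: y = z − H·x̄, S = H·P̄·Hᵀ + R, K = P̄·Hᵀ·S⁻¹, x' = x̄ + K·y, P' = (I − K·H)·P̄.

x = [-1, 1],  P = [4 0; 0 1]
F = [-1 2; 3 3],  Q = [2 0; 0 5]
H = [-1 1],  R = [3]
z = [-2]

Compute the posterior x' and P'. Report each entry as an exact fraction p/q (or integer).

x̄ = F·x = [3, 0]
P̄ = F·P·Fᵀ + Q = [10 -6; -6 50]
y = z − H·x̄ = [1]
S = H·P̄·Hᵀ + R = [75]
K = P̄·Hᵀ·S⁻¹ = [-16/75; 56/75]
x' = x̄ + K·y = [209/75, 56/75]
P' = (I − K·H)·P̄ = [494/75 446/75; 446/75 614/75]

x' = [209/75, 56/75]
P' = [494/75 446/75; 446/75 614/75]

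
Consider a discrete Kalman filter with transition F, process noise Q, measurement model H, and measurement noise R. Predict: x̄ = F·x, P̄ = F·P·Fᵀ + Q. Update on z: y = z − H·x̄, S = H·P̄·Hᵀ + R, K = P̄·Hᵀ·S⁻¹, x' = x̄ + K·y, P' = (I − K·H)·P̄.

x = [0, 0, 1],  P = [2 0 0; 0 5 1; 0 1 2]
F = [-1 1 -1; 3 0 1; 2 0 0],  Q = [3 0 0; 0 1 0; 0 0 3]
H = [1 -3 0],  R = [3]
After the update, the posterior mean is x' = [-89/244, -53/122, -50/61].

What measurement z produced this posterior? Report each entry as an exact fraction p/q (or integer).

z = [1]

x̄ = F·x = [-1, 1, 0]
P̄ = F·P·Fᵀ + Q = [10 -7 -4; -7 21 12; -4 12 11]
S = H·P̄·Hᵀ + R = [244]
K = P̄·Hᵀ·S⁻¹ = [31/244; -35/122; -10/61]
x' − x̄ = [155/244, -175/122, -50/61] = K·y
y = (KᵀK)⁻¹·Kᵀ·(x' − x̄) = [5]
z = y + H·x̄ = [5] + [-4] = [1]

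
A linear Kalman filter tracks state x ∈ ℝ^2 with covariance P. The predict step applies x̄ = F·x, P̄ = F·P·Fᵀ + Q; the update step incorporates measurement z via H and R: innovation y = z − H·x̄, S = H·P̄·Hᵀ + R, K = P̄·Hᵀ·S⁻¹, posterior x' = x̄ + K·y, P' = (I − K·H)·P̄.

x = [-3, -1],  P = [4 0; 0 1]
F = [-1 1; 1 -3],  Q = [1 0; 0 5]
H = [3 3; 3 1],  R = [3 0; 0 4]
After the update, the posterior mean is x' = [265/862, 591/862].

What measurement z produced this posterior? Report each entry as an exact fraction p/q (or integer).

x̄ = F·x = [2, 0]
P̄ = F·P·Fᵀ + Q = [6 -7; -7 18]
S = H·P̄·Hᵀ + R = [93 24; 24 34]
K = P̄·Hᵀ·S⁻¹ = [-61/431 365/862; 199/431 -357/862]
x' − x̄ = [-1459/862, 591/862] = K·y
y = (KᵀK)⁻¹·Kᵀ·(x' − x̄) = [-3, -5]
z = y + H·x̄ = [-3, -5] + [6, 6] = [3, 1]

z = [3, 1]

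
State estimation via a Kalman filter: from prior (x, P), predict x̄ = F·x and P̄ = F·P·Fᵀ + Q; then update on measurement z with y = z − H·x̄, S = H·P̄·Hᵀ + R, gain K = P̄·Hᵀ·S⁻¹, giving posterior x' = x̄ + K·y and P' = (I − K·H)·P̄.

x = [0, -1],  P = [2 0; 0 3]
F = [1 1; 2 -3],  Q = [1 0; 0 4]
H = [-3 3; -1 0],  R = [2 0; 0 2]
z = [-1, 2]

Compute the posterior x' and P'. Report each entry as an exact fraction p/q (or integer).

x' = [-3922/2887, -4793/2887]
P' = [3786/2887 3742/2887; 3742/2887 4336/2887]

x̄ = F·x = [-1, 3]
P̄ = F·P·Fᵀ + Q = [6 -5; -5 39]
y = z − H·x̄ = [-13, 1]
S = H·P̄·Hᵀ + R = [497 33; 33 8]
K = P̄·Hᵀ·S⁻¹ = [-66/2887 -1893/2887; 891/2887 -1871/2887]
x' = x̄ + K·y = [-3922/2887, -4793/2887]
P' = (I − K·H)·P̄ = [3786/2887 3742/2887; 3742/2887 4336/2887]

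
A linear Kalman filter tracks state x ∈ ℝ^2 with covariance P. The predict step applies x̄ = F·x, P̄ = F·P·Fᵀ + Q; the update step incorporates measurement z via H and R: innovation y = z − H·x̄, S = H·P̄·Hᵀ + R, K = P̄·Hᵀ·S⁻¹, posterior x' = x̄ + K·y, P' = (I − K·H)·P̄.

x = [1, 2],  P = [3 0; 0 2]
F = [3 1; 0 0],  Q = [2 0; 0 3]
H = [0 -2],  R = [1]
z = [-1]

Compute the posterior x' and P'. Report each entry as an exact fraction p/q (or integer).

x' = [5, 6/13]
P' = [31 0; 0 3/13]

x̄ = F·x = [5, 0]
P̄ = F·P·Fᵀ + Q = [31 0; 0 3]
y = z − H·x̄ = [-1]
S = H·P̄·Hᵀ + R = [13]
K = P̄·Hᵀ·S⁻¹ = [0; -6/13]
x' = x̄ + K·y = [5, 6/13]
P' = (I − K·H)·P̄ = [31 0; 0 3/13]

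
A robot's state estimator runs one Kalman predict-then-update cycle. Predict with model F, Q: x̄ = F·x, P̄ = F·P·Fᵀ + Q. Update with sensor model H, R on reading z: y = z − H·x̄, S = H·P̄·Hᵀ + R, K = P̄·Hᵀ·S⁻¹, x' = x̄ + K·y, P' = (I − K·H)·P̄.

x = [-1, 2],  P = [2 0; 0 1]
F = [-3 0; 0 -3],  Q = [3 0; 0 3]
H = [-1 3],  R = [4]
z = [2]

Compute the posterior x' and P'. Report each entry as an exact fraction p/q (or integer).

x' = [-12/19, 30/133]
P' = [336/19 108/19; 108/19 300/133]

x̄ = F·x = [3, -6]
P̄ = F·P·Fᵀ + Q = [21 0; 0 12]
y = z − H·x̄ = [23]
S = H·P̄·Hᵀ + R = [133]
K = P̄·Hᵀ·S⁻¹ = [-3/19; 36/133]
x' = x̄ + K·y = [-12/19, 30/133]
P' = (I − K·H)·P̄ = [336/19 108/19; 108/19 300/133]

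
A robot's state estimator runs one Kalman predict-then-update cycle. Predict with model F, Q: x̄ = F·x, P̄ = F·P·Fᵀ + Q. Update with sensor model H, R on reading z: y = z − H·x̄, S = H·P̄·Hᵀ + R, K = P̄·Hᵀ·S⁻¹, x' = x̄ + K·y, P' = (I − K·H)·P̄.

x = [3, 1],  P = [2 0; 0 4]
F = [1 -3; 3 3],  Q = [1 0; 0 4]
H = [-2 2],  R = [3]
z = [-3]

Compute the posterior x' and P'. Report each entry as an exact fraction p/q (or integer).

x̄ = F·x = [0, 12]
P̄ = F·P·Fᵀ + Q = [39 -30; -30 58]
y = z − H·x̄ = [-27]
S = H·P̄·Hᵀ + R = [631]
K = P̄·Hᵀ·S⁻¹ = [-138/631; 176/631]
x' = x̄ + K·y = [3726/631, 2820/631]
P' = (I − K·H)·P̄ = [5565/631 5358/631; 5358/631 5622/631]

x' = [3726/631, 2820/631]
P' = [5565/631 5358/631; 5358/631 5622/631]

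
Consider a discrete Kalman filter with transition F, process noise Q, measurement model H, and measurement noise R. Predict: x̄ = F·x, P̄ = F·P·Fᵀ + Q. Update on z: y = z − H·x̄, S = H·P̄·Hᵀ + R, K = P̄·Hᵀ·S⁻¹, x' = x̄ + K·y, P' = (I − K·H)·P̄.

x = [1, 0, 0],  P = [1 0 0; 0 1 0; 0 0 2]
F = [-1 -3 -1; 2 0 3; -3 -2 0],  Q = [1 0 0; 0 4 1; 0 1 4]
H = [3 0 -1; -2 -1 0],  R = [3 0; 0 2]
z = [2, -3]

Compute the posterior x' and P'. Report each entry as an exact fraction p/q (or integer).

x̄ = F·x = [-1, 2, -3]
P̄ = F·P·Fᵀ + Q = [13 -8 9; -8 26 -5; 9 -5 17]
y = z − H·x̄ = [2, -3]
S = H·P̄·Hᵀ + R = [83 -41; -41 48]
K = P̄·Hᵀ·S⁻¹ = [702/2303 -264/2303; -1322/2303 -1609/2303; -53/2303 -669/2303]
x' = x̄ + K·y = [-107/2303, 6789/2303, -5008/2303]
P' = (I − K·H)·P̄ = [4127/2303 -7726/2303 10275/2303; -7726/2303 18670/2303 -19212/2303; 10275/2303 -19212/2303 30984/2303]

x' = [-107/2303, 6789/2303, -5008/2303]
P' = [4127/2303 -7726/2303 10275/2303; -7726/2303 18670/2303 -19212/2303; 10275/2303 -19212/2303 30984/2303]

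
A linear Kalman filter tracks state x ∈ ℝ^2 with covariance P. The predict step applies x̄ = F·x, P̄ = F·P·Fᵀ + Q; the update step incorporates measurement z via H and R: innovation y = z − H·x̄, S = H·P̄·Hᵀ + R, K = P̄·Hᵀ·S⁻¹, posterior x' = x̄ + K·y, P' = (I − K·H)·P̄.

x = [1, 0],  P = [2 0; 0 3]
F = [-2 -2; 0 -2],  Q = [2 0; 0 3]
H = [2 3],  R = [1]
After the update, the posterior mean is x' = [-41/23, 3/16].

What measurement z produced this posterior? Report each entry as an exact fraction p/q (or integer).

z = [-3]

x̄ = F·x = [-2, 0]
P̄ = F·P·Fᵀ + Q = [22 12; 12 15]
S = H·P̄·Hᵀ + R = [368]
K = P̄·Hᵀ·S⁻¹ = [5/23; 3/16]
x' − x̄ = [5/23, 3/16] = K·y
y = (KᵀK)⁻¹·Kᵀ·(x' − x̄) = [1]
z = y + H·x̄ = [1] + [-4] = [-3]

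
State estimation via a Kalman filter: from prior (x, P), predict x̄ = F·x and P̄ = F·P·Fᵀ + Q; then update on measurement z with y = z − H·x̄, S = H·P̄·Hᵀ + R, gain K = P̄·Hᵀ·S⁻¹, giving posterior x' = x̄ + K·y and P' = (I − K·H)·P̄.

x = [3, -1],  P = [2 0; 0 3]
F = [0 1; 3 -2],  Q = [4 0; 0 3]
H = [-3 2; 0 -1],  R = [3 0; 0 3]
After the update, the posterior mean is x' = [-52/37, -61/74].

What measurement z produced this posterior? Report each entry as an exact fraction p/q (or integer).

z = [3, 3]

x̄ = F·x = [-1, 11]
P̄ = F·P·Fᵀ + Q = [7 -6; -6 33]
S = H·P̄·Hᵀ + R = [270 -84; -84 36]
K = P̄·Hᵀ·S⁻¹ = [-19/74 -16/37; 7/74 -103/148]
x' − x̄ = [-15/37, -875/74] = K·y
y = (KᵀK)⁻¹·Kᵀ·(x' − x̄) = [-22, 14]
z = y + H·x̄ = [-22, 14] + [25, -11] = [3, 3]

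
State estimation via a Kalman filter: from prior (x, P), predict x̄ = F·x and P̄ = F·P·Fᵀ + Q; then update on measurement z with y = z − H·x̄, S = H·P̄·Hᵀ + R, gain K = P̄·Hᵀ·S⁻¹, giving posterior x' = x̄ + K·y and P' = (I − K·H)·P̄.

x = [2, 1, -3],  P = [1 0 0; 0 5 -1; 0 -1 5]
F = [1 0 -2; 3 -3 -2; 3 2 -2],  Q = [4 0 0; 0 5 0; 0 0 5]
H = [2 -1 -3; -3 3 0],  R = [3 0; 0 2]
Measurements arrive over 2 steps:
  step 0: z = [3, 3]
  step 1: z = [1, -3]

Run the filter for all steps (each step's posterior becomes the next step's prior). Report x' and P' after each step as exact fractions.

step 0: x' = [16728/6727, 23531/6727, -2589/6727], P' = [117151/6727 117035/6727 40065/6727; 117035/6727 118408/6727 39528/6727; 40065/6727 39528/6727 32161/13454]
step 1: x' = [114055880/65855907, 46526371/65855907, 117025733/197567721], P' = [400313612/109759845 390747466/109759845 407721308/329279535; 390747466/109759845 405168188/109759845 373738219/329279535; 407721308/329279535 373738219/329279535 1536784069/1975677210]

step 0: x̄ = F·x = [8, 9, 14]
step 0: P̄ = F·P·Fᵀ + Q = [25 17 27; 17 67 -3; 27 -3 62]
step 0: y = z − H·x̄ = [38, 0]
step 0: S = H·P̄·Hᵀ + R = [318 72; 72 524]
step 0: K = P̄·Hᵀ·S⁻¹ = [-976/6727 -174/6727; -974/6727 4119/13454; -5093/13454 -1611/13454]
step 0: x' = x̄ + K·y = [16728/6727, 23531/6727, -2589/6727]
step 0: P' = (I − K·H)·P̄ = [117151/6727 117035/6727 40065/6727; 117035/6727 118408/6727 39528/6727; 40065/6727 39528/6727 32161/13454]
step 1: x̄ = F·x = [21906/6727, -15231/6727, 472/31]
step 1: P̄ = F·P·Fᵀ + Q = [48121/6727 -18682/6727 789/31; -18682/6727 104914/6727 -1588/31; 789/31 -1588/31 332]
step 1: y = z − H·x̄ = [254956/6727, 91230/6727]
step 1: S = H·P̄·Hᵀ + R = [16370451/6727 3870675/6727; 3870675/6727 1727045/6727]
step 1: K = P̄·Hᵀ·S⁻¹ = [431690/65855907 -4783073/36586615; 517705/65855907 7210361/36586615; -130675055/395135442 -33983089/219519690]
step 1: x' = x̄ + K·y = [114055880/65855907, 46526371/65855907, 117025733/197567721]
step 1: P' = (I − K·H)·P̄ = [400313612/109759845 390747466/109759845 407721308/329279535; 390747466/109759845 405168188/109759845 373738219/329279535; 407721308/329279535 373738219/329279535 1536784069/1975677210]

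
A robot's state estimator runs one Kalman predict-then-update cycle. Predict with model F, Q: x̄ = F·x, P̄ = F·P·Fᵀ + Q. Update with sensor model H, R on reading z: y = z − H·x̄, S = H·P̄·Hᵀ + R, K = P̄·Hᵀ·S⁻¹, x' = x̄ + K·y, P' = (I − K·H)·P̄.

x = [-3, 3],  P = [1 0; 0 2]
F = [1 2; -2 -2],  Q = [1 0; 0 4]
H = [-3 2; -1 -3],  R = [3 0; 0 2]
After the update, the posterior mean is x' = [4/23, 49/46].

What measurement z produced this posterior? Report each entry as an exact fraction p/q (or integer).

z = [2, -3]

x̄ = F·x = [3, 0]
P̄ = F·P·Fᵀ + Q = [10 -10; -10 16]
S = H·P̄·Hᵀ + R = [277 -136; -136 96]
K = P̄·Hᵀ·S⁻¹ = [-65/253 -315/2024; 49/506 -1047/4048]
x' − x̄ = [-65/23, 49/46] = K·y
y = (KᵀK)⁻¹·Kᵀ·(x' − x̄) = [11, 0]
z = y + H·x̄ = [11, 0] + [-9, -3] = [2, -3]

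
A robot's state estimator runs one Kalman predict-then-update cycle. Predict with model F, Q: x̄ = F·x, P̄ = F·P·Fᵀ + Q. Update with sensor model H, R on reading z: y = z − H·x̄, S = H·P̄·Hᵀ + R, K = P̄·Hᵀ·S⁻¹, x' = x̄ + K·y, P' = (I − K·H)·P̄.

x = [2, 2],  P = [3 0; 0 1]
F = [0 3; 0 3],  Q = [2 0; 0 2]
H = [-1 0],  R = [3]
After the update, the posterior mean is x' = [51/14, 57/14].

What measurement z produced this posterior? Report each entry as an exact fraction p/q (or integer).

z = [-3]

x̄ = F·x = [6, 6]
P̄ = F·P·Fᵀ + Q = [11 9; 9 11]
S = H·P̄·Hᵀ + R = [14]
K = P̄·Hᵀ·S⁻¹ = [-11/14; -9/14]
x' − x̄ = [-33/14, -27/14] = K·y
y = (KᵀK)⁻¹·Kᵀ·(x' − x̄) = [3]
z = y + H·x̄ = [3] + [-6] = [-3]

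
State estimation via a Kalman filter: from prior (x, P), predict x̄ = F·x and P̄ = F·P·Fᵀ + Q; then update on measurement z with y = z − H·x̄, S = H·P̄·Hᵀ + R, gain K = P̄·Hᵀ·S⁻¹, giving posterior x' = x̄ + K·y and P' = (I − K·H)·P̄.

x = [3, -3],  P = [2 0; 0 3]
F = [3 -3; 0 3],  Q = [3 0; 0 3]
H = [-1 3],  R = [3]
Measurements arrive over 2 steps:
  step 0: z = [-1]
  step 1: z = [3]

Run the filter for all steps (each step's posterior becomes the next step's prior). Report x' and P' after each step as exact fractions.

step 0: x̄ = F·x = [18, -9]
step 0: P̄ = F·P·Fᵀ + Q = [48 -27; -27 30]
step 0: y = z − H·x̄ = [44]
step 0: S = H·P̄·Hᵀ + R = [483]
step 0: K = P̄·Hᵀ·S⁻¹ = [-43/161; 39/161]
step 0: x' = x̄ + K·y = [1006/161, 267/161]
step 0: P' = (I − K·H)·P̄ = [2181/161 684/161; 684/161 267/161]
step 1: x̄ = F·x = [2217/161, 801/161]
step 1: P̄ = F·P·Fᵀ + Q = [10203/161 3753/161; 3753/161 2886/161]
step 1: y = z − H·x̄ = [297/161]
step 1: S = H·P̄·Hᵀ + R = [14142/161]
step 1: K = P̄·Hᵀ·S⁻¹ = [176/2357; 1635/4714]
step 1: x' = x̄ + K·y = [32781/2357, 26469/4714]
step 1: P' = (I − K·H)·P̄ = [148215/2357 49581/2357; 49581/2357 34689/4714]

step 0: x' = [1006/161, 267/161], P' = [2181/161 684/161; 684/161 267/161]
step 1: x' = [32781/2357, 26469/4714], P' = [148215/2357 49581/2357; 49581/2357 34689/4714]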